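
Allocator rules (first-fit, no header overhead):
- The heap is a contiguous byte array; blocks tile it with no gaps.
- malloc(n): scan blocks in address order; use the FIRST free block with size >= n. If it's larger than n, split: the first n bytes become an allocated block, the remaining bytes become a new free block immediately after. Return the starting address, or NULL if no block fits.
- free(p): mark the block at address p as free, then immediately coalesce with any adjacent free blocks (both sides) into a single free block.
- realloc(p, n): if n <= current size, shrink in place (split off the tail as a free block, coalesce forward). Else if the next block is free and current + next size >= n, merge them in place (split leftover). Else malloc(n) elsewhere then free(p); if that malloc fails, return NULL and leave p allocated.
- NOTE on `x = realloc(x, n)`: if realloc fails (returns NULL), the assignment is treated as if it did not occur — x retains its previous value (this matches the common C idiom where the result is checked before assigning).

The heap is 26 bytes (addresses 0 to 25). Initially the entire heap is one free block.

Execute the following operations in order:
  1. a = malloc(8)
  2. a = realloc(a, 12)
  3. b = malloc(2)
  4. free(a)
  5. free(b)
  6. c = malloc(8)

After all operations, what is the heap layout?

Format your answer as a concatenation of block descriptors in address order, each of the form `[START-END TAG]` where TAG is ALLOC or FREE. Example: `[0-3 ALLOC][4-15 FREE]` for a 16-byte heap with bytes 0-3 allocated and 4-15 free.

Op 1: a = malloc(8) -> a = 0; heap: [0-7 ALLOC][8-25 FREE]
Op 2: a = realloc(a, 12) -> a = 0; heap: [0-11 ALLOC][12-25 FREE]
Op 3: b = malloc(2) -> b = 12; heap: [0-11 ALLOC][12-13 ALLOC][14-25 FREE]
Op 4: free(a) -> (freed a); heap: [0-11 FREE][12-13 ALLOC][14-25 FREE]
Op 5: free(b) -> (freed b); heap: [0-25 FREE]
Op 6: c = malloc(8) -> c = 0; heap: [0-7 ALLOC][8-25 FREE]

Answer: [0-7 ALLOC][8-25 FREE]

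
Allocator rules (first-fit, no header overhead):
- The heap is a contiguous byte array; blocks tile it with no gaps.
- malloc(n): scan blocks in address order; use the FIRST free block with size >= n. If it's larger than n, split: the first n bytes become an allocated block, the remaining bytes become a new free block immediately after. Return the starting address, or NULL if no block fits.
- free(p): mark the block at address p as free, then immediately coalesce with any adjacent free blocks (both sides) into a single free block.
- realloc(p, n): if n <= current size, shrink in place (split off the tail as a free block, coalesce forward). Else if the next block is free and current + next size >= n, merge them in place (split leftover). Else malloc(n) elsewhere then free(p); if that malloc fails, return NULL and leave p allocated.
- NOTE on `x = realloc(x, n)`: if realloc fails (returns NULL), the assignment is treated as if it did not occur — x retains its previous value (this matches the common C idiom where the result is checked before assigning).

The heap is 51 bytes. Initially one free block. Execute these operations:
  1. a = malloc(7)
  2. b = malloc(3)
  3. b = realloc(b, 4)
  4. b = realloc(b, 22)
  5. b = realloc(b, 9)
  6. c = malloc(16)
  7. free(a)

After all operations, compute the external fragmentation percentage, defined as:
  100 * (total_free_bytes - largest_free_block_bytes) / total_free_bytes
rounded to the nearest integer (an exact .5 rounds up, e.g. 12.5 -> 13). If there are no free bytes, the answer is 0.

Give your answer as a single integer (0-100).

Answer: 27

Derivation:
Op 1: a = malloc(7) -> a = 0; heap: [0-6 ALLOC][7-50 FREE]
Op 2: b = malloc(3) -> b = 7; heap: [0-6 ALLOC][7-9 ALLOC][10-50 FREE]
Op 3: b = realloc(b, 4) -> b = 7; heap: [0-6 ALLOC][7-10 ALLOC][11-50 FREE]
Op 4: b = realloc(b, 22) -> b = 7; heap: [0-6 ALLOC][7-28 ALLOC][29-50 FREE]
Op 5: b = realloc(b, 9) -> b = 7; heap: [0-6 ALLOC][7-15 ALLOC][16-50 FREE]
Op 6: c = malloc(16) -> c = 16; heap: [0-6 ALLOC][7-15 ALLOC][16-31 ALLOC][32-50 FREE]
Op 7: free(a) -> (freed a); heap: [0-6 FREE][7-15 ALLOC][16-31 ALLOC][32-50 FREE]
Free blocks: [7 19] total_free=26 largest=19 -> 100*(26-19)/26 = 700/26 ≈ 26.923 -> rounds to 27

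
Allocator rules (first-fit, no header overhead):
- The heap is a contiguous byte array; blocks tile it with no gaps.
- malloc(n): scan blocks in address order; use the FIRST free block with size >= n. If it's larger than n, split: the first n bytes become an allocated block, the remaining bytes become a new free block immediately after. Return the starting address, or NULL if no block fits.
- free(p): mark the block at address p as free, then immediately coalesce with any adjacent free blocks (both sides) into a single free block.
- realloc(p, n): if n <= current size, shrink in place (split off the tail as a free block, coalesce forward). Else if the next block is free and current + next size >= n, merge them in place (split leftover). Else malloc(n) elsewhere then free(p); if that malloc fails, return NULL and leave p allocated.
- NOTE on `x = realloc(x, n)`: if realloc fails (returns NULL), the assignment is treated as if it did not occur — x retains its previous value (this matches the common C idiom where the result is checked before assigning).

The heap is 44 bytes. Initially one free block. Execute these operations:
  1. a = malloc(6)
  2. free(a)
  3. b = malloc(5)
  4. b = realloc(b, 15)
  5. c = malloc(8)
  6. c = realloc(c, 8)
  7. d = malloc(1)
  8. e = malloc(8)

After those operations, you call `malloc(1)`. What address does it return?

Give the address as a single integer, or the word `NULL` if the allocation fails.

Op 1: a = malloc(6) -> a = 0; heap: [0-5 ALLOC][6-43 FREE]
Op 2: free(a) -> (freed a); heap: [0-43 FREE]
Op 3: b = malloc(5) -> b = 0; heap: [0-4 ALLOC][5-43 FREE]
Op 4: b = realloc(b, 15) -> b = 0; heap: [0-14 ALLOC][15-43 FREE]
Op 5: c = malloc(8) -> c = 15; heap: [0-14 ALLOC][15-22 ALLOC][23-43 FREE]
Op 6: c = realloc(c, 8) -> c = 15; heap: [0-14 ALLOC][15-22 ALLOC][23-43 FREE]
Op 7: d = malloc(1) -> d = 23; heap: [0-14 ALLOC][15-22 ALLOC][23-23 ALLOC][24-43 FREE]
Op 8: e = malloc(8) -> e = 24; heap: [0-14 ALLOC][15-22 ALLOC][23-23 ALLOC][24-31 ALLOC][32-43 FREE]
malloc(1): first-fit scan over [0-14 ALLOC][15-22 ALLOC][23-23 ALLOC][24-31 ALLOC][32-43 FREE] -> 32

Answer: 32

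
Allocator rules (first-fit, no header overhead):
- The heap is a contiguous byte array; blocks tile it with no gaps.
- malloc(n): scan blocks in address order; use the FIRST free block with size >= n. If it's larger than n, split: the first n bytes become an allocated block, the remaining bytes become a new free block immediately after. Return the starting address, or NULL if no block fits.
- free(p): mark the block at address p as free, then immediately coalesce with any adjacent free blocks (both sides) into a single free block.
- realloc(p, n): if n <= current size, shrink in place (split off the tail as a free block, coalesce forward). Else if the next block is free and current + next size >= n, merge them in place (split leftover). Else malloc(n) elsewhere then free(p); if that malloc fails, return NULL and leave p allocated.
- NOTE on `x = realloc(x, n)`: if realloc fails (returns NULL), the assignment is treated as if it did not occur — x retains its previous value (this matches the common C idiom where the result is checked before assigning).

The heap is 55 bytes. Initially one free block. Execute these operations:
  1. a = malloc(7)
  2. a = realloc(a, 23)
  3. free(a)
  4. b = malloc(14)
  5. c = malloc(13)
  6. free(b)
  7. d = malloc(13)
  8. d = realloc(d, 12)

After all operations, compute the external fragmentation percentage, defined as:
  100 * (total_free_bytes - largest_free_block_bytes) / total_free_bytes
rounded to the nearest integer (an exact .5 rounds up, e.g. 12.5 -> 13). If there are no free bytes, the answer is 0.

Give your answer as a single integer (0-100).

Answer: 7

Derivation:
Op 1: a = malloc(7) -> a = 0; heap: [0-6 ALLOC][7-54 FREE]
Op 2: a = realloc(a, 23) -> a = 0; heap: [0-22 ALLOC][23-54 FREE]
Op 3: free(a) -> (freed a); heap: [0-54 FREE]
Op 4: b = malloc(14) -> b = 0; heap: [0-13 ALLOC][14-54 FREE]
Op 5: c = malloc(13) -> c = 14; heap: [0-13 ALLOC][14-26 ALLOC][27-54 FREE]
Op 6: free(b) -> (freed b); heap: [0-13 FREE][14-26 ALLOC][27-54 FREE]
Op 7: d = malloc(13) -> d = 0; heap: [0-12 ALLOC][13-13 FREE][14-26 ALLOC][27-54 FREE]
Op 8: d = realloc(d, 12) -> d = 0; heap: [0-11 ALLOC][12-13 FREE][14-26 ALLOC][27-54 FREE]
Free blocks: [2 28] total_free=30 largest=28 -> 100*(30-28)/30 = 200/30 ≈ 6.667 -> rounds to 7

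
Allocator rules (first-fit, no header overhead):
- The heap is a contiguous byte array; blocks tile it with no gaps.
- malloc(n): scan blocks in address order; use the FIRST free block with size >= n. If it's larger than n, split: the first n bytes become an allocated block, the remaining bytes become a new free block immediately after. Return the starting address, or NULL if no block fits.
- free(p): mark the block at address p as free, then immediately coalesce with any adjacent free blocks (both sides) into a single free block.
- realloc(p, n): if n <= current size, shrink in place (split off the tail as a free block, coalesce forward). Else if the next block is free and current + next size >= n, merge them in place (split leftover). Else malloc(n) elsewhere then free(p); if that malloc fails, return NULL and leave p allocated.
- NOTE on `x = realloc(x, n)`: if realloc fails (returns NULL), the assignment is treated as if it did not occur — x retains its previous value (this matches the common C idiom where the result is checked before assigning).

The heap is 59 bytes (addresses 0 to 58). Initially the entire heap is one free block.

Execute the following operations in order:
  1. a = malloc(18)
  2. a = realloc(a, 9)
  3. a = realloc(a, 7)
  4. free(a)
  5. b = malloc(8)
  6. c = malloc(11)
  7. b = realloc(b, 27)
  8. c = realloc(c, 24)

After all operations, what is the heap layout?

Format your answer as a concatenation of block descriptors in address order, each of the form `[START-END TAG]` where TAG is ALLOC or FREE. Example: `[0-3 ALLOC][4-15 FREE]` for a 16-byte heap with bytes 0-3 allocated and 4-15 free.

Answer: [0-7 FREE][8-18 ALLOC][19-45 ALLOC][46-58 FREE]

Derivation:
Op 1: a = malloc(18) -> a = 0; heap: [0-17 ALLOC][18-58 FREE]
Op 2: a = realloc(a, 9) -> a = 0; heap: [0-8 ALLOC][9-58 FREE]
Op 3: a = realloc(a, 7) -> a = 0; heap: [0-6 ALLOC][7-58 FREE]
Op 4: free(a) -> (freed a); heap: [0-58 FREE]
Op 5: b = malloc(8) -> b = 0; heap: [0-7 ALLOC][8-58 FREE]
Op 6: c = malloc(11) -> c = 8; heap: [0-7 ALLOC][8-18 ALLOC][19-58 FREE]
Op 7: b = realloc(b, 27) -> b = 19; heap: [0-7 FREE][8-18 ALLOC][19-45 ALLOC][46-58 FREE]
Op 8: c = realloc(c, 24) -> NULL (c unchanged); heap: [0-7 FREE][8-18 ALLOC][19-45 ALLOC][46-58 FREE]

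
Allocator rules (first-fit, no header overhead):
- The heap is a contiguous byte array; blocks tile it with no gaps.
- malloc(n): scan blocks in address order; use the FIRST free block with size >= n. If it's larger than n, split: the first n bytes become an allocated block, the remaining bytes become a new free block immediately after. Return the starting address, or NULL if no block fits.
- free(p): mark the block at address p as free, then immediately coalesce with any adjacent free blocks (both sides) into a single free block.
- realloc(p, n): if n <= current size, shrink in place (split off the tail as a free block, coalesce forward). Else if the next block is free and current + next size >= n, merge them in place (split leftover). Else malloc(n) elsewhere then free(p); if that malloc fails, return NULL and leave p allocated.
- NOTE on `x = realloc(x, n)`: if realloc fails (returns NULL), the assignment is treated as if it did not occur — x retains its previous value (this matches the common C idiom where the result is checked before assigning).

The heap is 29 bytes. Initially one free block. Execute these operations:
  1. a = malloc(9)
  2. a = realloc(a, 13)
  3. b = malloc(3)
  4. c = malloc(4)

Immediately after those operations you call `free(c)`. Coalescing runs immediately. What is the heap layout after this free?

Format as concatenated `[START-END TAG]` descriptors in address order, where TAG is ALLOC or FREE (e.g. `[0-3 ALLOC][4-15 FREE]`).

Op 1: a = malloc(9) -> a = 0; heap: [0-8 ALLOC][9-28 FREE]
Op 2: a = realloc(a, 13) -> a = 0; heap: [0-12 ALLOC][13-28 FREE]
Op 3: b = malloc(3) -> b = 13; heap: [0-12 ALLOC][13-15 ALLOC][16-28 FREE]
Op 4: c = malloc(4) -> c = 16; heap: [0-12 ALLOC][13-15 ALLOC][16-19 ALLOC][20-28 FREE]
free(c): c = 16 -> block [16-19 ALLOC]; mark free, coalesce with adjacent free neighbors -> [0-12 ALLOC][13-15 ALLOC][16-28 FREE]

Answer: [0-12 ALLOC][13-15 ALLOC][16-28 FREE]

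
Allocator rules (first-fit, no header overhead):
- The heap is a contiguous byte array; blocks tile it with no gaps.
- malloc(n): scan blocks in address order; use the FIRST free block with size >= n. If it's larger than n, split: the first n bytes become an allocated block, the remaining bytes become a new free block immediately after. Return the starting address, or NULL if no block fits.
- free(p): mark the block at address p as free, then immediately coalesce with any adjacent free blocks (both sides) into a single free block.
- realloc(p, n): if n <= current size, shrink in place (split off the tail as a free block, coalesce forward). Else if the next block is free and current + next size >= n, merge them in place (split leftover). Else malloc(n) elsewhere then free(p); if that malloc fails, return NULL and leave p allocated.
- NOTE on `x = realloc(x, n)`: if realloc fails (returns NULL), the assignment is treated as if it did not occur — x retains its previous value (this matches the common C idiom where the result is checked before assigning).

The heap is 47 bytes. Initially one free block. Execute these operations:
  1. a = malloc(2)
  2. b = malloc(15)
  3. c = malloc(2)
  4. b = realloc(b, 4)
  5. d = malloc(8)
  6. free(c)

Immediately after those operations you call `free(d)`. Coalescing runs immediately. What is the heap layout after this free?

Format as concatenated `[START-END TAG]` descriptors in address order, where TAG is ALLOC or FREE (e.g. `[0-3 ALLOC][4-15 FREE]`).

Op 1: a = malloc(2) -> a = 0; heap: [0-1 ALLOC][2-46 FREE]
Op 2: b = malloc(15) -> b = 2; heap: [0-1 ALLOC][2-16 ALLOC][17-46 FREE]
Op 3: c = malloc(2) -> c = 17; heap: [0-1 ALLOC][2-16 ALLOC][17-18 ALLOC][19-46 FREE]
Op 4: b = realloc(b, 4) -> b = 2; heap: [0-1 ALLOC][2-5 ALLOC][6-16 FREE][17-18 ALLOC][19-46 FREE]
Op 5: d = malloc(8) -> d = 6; heap: [0-1 ALLOC][2-5 ALLOC][6-13 ALLOC][14-16 FREE][17-18 ALLOC][19-46 FREE]
Op 6: free(c) -> (freed c); heap: [0-1 ALLOC][2-5 ALLOC][6-13 ALLOC][14-46 FREE]
free(d): d = 6 -> block [6-13 ALLOC]; mark free, coalesce with adjacent free neighbors -> [0-1 ALLOC][2-5 ALLOC][6-46 FREE]

Answer: [0-1 ALLOC][2-5 ALLOC][6-46 FREE]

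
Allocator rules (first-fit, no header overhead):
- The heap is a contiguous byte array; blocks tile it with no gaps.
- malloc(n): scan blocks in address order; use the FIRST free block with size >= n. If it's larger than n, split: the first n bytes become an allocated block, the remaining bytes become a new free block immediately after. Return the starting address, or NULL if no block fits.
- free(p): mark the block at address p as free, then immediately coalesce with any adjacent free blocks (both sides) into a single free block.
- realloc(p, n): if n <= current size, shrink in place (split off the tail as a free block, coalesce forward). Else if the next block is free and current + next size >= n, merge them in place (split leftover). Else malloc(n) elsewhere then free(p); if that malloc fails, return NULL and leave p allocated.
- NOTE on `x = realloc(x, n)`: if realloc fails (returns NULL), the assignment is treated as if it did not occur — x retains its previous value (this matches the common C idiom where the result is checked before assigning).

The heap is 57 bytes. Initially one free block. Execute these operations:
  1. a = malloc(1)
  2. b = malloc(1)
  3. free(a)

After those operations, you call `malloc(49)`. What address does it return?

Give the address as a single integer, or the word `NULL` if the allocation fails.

Op 1: a = malloc(1) -> a = 0; heap: [0-0 ALLOC][1-56 FREE]
Op 2: b = malloc(1) -> b = 1; heap: [0-0 ALLOC][1-1 ALLOC][2-56 FREE]
Op 3: free(a) -> (freed a); heap: [0-0 FREE][1-1 ALLOC][2-56 FREE]
malloc(49): first-fit scan over [0-0 FREE][1-1 ALLOC][2-56 FREE] -> 2

Answer: 2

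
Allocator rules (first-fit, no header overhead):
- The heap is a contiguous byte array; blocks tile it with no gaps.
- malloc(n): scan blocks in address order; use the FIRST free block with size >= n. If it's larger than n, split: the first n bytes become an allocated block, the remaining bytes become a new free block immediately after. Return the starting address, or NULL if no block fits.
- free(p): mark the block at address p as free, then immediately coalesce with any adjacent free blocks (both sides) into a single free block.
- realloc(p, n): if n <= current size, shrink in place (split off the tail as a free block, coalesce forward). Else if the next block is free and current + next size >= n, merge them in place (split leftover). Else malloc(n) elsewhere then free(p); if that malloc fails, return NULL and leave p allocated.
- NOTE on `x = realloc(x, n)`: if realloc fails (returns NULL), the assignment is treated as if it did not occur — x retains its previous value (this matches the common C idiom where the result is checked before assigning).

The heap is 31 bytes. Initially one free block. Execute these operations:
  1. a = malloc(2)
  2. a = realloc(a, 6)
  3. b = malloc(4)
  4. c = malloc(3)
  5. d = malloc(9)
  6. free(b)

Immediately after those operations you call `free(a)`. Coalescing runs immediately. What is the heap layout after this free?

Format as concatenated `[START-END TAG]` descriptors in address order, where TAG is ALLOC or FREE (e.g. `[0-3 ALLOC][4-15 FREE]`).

Op 1: a = malloc(2) -> a = 0; heap: [0-1 ALLOC][2-30 FREE]
Op 2: a = realloc(a, 6) -> a = 0; heap: [0-5 ALLOC][6-30 FREE]
Op 3: b = malloc(4) -> b = 6; heap: [0-5 ALLOC][6-9 ALLOC][10-30 FREE]
Op 4: c = malloc(3) -> c = 10; heap: [0-5 ALLOC][6-9 ALLOC][10-12 ALLOC][13-30 FREE]
Op 5: d = malloc(9) -> d = 13; heap: [0-5 ALLOC][6-9 ALLOC][10-12 ALLOC][13-21 ALLOC][22-30 FREE]
Op 6: free(b) -> (freed b); heap: [0-5 ALLOC][6-9 FREE][10-12 ALLOC][13-21 ALLOC][22-30 FREE]
free(a): a = 0 -> block [0-5 ALLOC]; mark free, coalesce with adjacent free neighbors -> [0-9 FREE][10-12 ALLOC][13-21 ALLOC][22-30 FREE]

Answer: [0-9 FREE][10-12 ALLOC][13-21 ALLOC][22-30 FREE]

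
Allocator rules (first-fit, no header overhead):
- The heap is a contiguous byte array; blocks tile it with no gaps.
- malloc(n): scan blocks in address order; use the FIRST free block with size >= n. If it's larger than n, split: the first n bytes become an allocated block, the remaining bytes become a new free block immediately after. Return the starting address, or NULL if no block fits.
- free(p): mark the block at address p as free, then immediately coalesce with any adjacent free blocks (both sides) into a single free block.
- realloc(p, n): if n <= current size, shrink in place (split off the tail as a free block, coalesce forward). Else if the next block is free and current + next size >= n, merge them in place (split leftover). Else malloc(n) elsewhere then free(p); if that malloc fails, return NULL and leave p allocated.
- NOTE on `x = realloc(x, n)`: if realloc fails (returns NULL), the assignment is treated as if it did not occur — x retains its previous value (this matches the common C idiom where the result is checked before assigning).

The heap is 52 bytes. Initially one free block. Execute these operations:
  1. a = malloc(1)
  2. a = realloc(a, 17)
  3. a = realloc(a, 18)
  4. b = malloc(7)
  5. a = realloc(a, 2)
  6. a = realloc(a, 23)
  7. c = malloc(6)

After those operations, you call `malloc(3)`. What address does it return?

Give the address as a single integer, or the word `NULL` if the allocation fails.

Op 1: a = malloc(1) -> a = 0; heap: [0-0 ALLOC][1-51 FREE]
Op 2: a = realloc(a, 17) -> a = 0; heap: [0-16 ALLOC][17-51 FREE]
Op 3: a = realloc(a, 18) -> a = 0; heap: [0-17 ALLOC][18-51 FREE]
Op 4: b = malloc(7) -> b = 18; heap: [0-17 ALLOC][18-24 ALLOC][25-51 FREE]
Op 5: a = realloc(a, 2) -> a = 0; heap: [0-1 ALLOC][2-17 FREE][18-24 ALLOC][25-51 FREE]
Op 6: a = realloc(a, 23) -> a = 25; heap: [0-17 FREE][18-24 ALLOC][25-47 ALLOC][48-51 FREE]
Op 7: c = malloc(6) -> c = 0; heap: [0-5 ALLOC][6-17 FREE][18-24 ALLOC][25-47 ALLOC][48-51 FREE]
malloc(3): first-fit scan over [0-5 ALLOC][6-17 FREE][18-24 ALLOC][25-47 ALLOC][48-51 FREE] -> 6

Answer: 6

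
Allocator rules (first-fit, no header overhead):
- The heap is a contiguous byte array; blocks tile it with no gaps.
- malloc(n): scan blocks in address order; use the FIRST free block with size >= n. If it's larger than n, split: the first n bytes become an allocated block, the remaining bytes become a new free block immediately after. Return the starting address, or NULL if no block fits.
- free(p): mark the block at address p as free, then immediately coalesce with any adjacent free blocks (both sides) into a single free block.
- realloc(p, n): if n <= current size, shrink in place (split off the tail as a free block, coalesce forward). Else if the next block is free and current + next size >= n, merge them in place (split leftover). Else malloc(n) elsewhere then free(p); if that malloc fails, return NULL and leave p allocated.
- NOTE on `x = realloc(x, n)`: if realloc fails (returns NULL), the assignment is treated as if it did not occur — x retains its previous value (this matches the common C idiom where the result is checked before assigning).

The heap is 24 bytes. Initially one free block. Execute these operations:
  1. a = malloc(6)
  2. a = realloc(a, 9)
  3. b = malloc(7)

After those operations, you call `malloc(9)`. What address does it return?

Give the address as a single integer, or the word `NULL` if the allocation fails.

Op 1: a = malloc(6) -> a = 0; heap: [0-5 ALLOC][6-23 FREE]
Op 2: a = realloc(a, 9) -> a = 0; heap: [0-8 ALLOC][9-23 FREE]
Op 3: b = malloc(7) -> b = 9; heap: [0-8 ALLOC][9-15 ALLOC][16-23 FREE]
malloc(9): first-fit scan over [0-8 ALLOC][9-15 ALLOC][16-23 FREE] -> NULL

Answer: NULL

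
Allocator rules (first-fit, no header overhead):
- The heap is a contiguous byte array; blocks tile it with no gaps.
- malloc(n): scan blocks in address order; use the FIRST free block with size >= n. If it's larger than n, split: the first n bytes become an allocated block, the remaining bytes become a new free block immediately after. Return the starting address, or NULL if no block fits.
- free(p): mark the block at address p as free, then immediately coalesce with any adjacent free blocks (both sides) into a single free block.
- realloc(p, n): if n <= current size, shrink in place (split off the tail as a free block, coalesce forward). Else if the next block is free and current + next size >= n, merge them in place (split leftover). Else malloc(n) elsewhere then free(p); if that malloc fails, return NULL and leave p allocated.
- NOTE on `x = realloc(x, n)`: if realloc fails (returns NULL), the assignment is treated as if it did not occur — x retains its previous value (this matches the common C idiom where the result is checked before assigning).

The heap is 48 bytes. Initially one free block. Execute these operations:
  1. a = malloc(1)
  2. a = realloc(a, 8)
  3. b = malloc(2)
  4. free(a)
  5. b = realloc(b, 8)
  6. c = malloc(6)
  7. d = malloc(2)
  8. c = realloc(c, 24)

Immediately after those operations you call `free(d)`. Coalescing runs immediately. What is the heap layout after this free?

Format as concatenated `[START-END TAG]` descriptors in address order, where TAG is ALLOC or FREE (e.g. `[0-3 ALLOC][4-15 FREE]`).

Answer: [0-7 FREE][8-15 ALLOC][16-39 ALLOC][40-47 FREE]

Derivation:
Op 1: a = malloc(1) -> a = 0; heap: [0-0 ALLOC][1-47 FREE]
Op 2: a = realloc(a, 8) -> a = 0; heap: [0-7 ALLOC][8-47 FREE]
Op 3: b = malloc(2) -> b = 8; heap: [0-7 ALLOC][8-9 ALLOC][10-47 FREE]
Op 4: free(a) -> (freed a); heap: [0-7 FREE][8-9 ALLOC][10-47 FREE]
Op 5: b = realloc(b, 8) -> b = 8; heap: [0-7 FREE][8-15 ALLOC][16-47 FREE]
Op 6: c = malloc(6) -> c = 0; heap: [0-5 ALLOC][6-7 FREE][8-15 ALLOC][16-47 FREE]
Op 7: d = malloc(2) -> d = 6; heap: [0-5 ALLOC][6-7 ALLOC][8-15 ALLOC][16-47 FREE]
Op 8: c = realloc(c, 24) -> c = 16; heap: [0-5 FREE][6-7 ALLOC][8-15 ALLOC][16-39 ALLOC][40-47 FREE]
free(d): d = 6 -> block [6-7 ALLOC]; mark free, coalesce with adjacent free neighbors -> [0-7 FREE][8-15 ALLOC][16-39 ALLOC][40-47 FREE]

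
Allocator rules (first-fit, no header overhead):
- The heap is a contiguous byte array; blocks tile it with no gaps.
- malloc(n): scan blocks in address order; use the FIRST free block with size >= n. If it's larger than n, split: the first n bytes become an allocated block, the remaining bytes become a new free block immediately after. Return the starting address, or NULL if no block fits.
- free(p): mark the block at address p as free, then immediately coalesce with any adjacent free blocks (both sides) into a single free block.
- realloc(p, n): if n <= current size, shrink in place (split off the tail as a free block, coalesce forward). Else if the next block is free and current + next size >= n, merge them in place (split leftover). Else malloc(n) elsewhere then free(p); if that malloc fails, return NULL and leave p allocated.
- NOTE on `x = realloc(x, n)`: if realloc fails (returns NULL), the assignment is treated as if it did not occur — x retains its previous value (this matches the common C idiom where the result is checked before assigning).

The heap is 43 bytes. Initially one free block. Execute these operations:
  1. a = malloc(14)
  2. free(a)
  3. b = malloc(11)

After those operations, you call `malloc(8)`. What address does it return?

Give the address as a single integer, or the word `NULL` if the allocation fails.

Answer: 11

Derivation:
Op 1: a = malloc(14) -> a = 0; heap: [0-13 ALLOC][14-42 FREE]
Op 2: free(a) -> (freed a); heap: [0-42 FREE]
Op 3: b = malloc(11) -> b = 0; heap: [0-10 ALLOC][11-42 FREE]
malloc(8): first-fit scan over [0-10 ALLOC][11-42 FREE] -> 11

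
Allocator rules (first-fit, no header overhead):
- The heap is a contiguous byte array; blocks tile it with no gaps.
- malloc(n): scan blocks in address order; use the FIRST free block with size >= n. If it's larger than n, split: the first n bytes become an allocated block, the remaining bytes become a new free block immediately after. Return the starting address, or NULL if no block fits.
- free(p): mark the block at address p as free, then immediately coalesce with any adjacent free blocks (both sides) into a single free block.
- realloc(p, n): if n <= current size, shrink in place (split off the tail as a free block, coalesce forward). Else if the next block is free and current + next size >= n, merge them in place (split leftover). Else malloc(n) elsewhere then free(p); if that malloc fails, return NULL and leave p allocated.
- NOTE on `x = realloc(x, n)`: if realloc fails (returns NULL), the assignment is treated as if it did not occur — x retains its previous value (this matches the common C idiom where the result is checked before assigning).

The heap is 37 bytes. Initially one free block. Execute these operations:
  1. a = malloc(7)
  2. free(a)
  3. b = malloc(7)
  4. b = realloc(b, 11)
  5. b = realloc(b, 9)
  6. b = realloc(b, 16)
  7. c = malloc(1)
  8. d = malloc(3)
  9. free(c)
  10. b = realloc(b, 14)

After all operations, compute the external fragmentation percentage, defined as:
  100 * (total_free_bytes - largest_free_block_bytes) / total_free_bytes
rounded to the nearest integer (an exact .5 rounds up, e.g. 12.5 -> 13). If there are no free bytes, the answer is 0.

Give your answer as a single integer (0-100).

Op 1: a = malloc(7) -> a = 0; heap: [0-6 ALLOC][7-36 FREE]
Op 2: free(a) -> (freed a); heap: [0-36 FREE]
Op 3: b = malloc(7) -> b = 0; heap: [0-6 ALLOC][7-36 FREE]
Op 4: b = realloc(b, 11) -> b = 0; heap: [0-10 ALLOC][11-36 FREE]
Op 5: b = realloc(b, 9) -> b = 0; heap: [0-8 ALLOC][9-36 FREE]
Op 6: b = realloc(b, 16) -> b = 0; heap: [0-15 ALLOC][16-36 FREE]
Op 7: c = malloc(1) -> c = 16; heap: [0-15 ALLOC][16-16 ALLOC][17-36 FREE]
Op 8: d = malloc(3) -> d = 17; heap: [0-15 ALLOC][16-16 ALLOC][17-19 ALLOC][20-36 FREE]
Op 9: free(c) -> (freed c); heap: [0-15 ALLOC][16-16 FREE][17-19 ALLOC][20-36 FREE]
Op 10: b = realloc(b, 14) -> b = 0; heap: [0-13 ALLOC][14-16 FREE][17-19 ALLOC][20-36 FREE]
Free blocks: [3 17] total_free=20 largest=17 -> 100*(20-17)/20 = 300/20 = 15

Answer: 15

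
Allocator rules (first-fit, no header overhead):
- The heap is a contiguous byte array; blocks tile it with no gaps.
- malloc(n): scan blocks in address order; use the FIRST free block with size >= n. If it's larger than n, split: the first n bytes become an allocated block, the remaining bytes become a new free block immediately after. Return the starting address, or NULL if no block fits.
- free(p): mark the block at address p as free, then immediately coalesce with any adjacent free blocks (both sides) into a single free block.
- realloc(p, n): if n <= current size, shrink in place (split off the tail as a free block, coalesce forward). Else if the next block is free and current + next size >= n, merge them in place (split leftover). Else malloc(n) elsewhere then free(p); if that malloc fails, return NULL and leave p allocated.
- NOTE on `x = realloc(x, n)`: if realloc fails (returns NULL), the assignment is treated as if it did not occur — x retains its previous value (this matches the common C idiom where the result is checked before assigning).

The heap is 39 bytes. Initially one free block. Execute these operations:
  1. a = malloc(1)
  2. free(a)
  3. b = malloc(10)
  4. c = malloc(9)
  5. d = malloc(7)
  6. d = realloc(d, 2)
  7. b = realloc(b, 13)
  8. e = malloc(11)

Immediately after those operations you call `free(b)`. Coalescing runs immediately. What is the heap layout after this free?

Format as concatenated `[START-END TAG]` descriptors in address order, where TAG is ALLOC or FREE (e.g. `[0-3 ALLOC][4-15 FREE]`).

Op 1: a = malloc(1) -> a = 0; heap: [0-0 ALLOC][1-38 FREE]
Op 2: free(a) -> (freed a); heap: [0-38 FREE]
Op 3: b = malloc(10) -> b = 0; heap: [0-9 ALLOC][10-38 FREE]
Op 4: c = malloc(9) -> c = 10; heap: [0-9 ALLOC][10-18 ALLOC][19-38 FREE]
Op 5: d = malloc(7) -> d = 19; heap: [0-9 ALLOC][10-18 ALLOC][19-25 ALLOC][26-38 FREE]
Op 6: d = realloc(d, 2) -> d = 19; heap: [0-9 ALLOC][10-18 ALLOC][19-20 ALLOC][21-38 FREE]
Op 7: b = realloc(b, 13) -> b = 21; heap: [0-9 FREE][10-18 ALLOC][19-20 ALLOC][21-33 ALLOC][34-38 FREE]
Op 8: e = malloc(11) -> e = NULL; heap: [0-9 FREE][10-18 ALLOC][19-20 ALLOC][21-33 ALLOC][34-38 FREE]
free(b): b = 21 -> block [21-33 ALLOC]; mark free, coalesce with adjacent free neighbors -> [0-9 FREE][10-18 ALLOC][19-20 ALLOC][21-38 FREE]

Answer: [0-9 FREE][10-18 ALLOC][19-20 ALLOC][21-38 FREE]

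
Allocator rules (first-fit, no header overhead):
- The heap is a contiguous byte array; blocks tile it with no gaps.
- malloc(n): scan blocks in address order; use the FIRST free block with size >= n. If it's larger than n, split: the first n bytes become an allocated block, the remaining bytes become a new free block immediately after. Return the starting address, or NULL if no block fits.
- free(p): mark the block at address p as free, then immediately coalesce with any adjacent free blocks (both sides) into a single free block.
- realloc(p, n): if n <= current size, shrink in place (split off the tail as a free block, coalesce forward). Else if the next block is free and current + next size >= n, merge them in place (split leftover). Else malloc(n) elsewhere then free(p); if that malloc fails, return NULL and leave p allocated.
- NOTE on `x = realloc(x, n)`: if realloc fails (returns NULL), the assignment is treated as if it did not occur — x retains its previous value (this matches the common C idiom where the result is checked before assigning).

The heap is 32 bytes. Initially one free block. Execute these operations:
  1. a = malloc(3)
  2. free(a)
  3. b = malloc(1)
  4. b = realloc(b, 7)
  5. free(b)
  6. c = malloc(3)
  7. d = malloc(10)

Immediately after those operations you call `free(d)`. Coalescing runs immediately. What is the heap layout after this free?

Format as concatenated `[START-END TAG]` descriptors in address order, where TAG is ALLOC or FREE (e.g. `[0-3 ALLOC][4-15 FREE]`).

Op 1: a = malloc(3) -> a = 0; heap: [0-2 ALLOC][3-31 FREE]
Op 2: free(a) -> (freed a); heap: [0-31 FREE]
Op 3: b = malloc(1) -> b = 0; heap: [0-0 ALLOC][1-31 FREE]
Op 4: b = realloc(b, 7) -> b = 0; heap: [0-6 ALLOC][7-31 FREE]
Op 5: free(b) -> (freed b); heap: [0-31 FREE]
Op 6: c = malloc(3) -> c = 0; heap: [0-2 ALLOC][3-31 FREE]
Op 7: d = malloc(10) -> d = 3; heap: [0-2 ALLOC][3-12 ALLOC][13-31 FREE]
free(d): d = 3 -> block [3-12 ALLOC]; mark free, coalesce with adjacent free neighbors -> [0-2 ALLOC][3-31 FREE]

Answer: [0-2 ALLOC][3-31 FREE]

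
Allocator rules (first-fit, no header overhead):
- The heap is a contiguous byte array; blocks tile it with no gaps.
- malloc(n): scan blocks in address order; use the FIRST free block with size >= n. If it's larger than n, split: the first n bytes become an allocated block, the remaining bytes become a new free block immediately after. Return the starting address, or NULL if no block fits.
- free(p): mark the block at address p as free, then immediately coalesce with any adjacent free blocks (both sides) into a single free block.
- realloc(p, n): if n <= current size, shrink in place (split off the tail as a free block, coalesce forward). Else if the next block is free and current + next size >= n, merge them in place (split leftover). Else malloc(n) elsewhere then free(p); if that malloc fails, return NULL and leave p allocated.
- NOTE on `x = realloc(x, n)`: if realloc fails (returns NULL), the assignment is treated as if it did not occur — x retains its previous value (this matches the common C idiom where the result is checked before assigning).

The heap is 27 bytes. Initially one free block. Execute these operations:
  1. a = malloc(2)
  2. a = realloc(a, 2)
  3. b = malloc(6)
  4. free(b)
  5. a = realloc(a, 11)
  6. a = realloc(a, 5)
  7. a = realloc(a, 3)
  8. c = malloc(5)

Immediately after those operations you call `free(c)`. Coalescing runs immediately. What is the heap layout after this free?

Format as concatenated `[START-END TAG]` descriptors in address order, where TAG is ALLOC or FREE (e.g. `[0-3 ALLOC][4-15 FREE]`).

Answer: [0-2 ALLOC][3-26 FREE]

Derivation:
Op 1: a = malloc(2) -> a = 0; heap: [0-1 ALLOC][2-26 FREE]
Op 2: a = realloc(a, 2) -> a = 0; heap: [0-1 ALLOC][2-26 FREE]
Op 3: b = malloc(6) -> b = 2; heap: [0-1 ALLOC][2-7 ALLOC][8-26 FREE]
Op 4: free(b) -> (freed b); heap: [0-1 ALLOC][2-26 FREE]
Op 5: a = realloc(a, 11) -> a = 0; heap: [0-10 ALLOC][11-26 FREE]
Op 6: a = realloc(a, 5) -> a = 0; heap: [0-4 ALLOC][5-26 FREE]
Op 7: a = realloc(a, 3) -> a = 0; heap: [0-2 ALLOC][3-26 FREE]
Op 8: c = malloc(5) -> c = 3; heap: [0-2 ALLOC][3-7 ALLOC][8-26 FREE]
free(c): c = 3 -> block [3-7 ALLOC]; mark free, coalesce with adjacent free neighbors -> [0-2 ALLOC][3-26 FREE]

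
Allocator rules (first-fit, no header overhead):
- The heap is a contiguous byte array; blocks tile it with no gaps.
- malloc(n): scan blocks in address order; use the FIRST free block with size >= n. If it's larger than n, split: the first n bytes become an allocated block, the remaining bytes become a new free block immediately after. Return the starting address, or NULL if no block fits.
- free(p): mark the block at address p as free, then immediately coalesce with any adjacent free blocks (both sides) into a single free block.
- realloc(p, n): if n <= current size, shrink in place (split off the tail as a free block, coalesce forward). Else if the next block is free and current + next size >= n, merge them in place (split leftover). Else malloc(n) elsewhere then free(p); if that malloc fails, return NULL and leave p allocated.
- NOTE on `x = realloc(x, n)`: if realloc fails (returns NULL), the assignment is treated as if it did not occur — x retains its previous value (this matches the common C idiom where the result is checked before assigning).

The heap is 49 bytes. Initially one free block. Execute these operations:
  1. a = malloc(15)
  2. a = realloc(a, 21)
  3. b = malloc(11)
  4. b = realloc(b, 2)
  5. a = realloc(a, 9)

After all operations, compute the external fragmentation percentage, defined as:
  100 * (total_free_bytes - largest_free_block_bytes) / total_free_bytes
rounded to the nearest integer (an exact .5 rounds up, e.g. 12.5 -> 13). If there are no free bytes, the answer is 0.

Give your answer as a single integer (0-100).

Answer: 32

Derivation:
Op 1: a = malloc(15) -> a = 0; heap: [0-14 ALLOC][15-48 FREE]
Op 2: a = realloc(a, 21) -> a = 0; heap: [0-20 ALLOC][21-48 FREE]
Op 3: b = malloc(11) -> b = 21; heap: [0-20 ALLOC][21-31 ALLOC][32-48 FREE]
Op 4: b = realloc(b, 2) -> b = 21; heap: [0-20 ALLOC][21-22 ALLOC][23-48 FREE]
Op 5: a = realloc(a, 9) -> a = 0; heap: [0-8 ALLOC][9-20 FREE][21-22 ALLOC][23-48 FREE]
Free blocks: [12 26] total_free=38 largest=26 -> 100*(38-26)/38 = 1200/38 ≈ 31.579 -> rounds to 32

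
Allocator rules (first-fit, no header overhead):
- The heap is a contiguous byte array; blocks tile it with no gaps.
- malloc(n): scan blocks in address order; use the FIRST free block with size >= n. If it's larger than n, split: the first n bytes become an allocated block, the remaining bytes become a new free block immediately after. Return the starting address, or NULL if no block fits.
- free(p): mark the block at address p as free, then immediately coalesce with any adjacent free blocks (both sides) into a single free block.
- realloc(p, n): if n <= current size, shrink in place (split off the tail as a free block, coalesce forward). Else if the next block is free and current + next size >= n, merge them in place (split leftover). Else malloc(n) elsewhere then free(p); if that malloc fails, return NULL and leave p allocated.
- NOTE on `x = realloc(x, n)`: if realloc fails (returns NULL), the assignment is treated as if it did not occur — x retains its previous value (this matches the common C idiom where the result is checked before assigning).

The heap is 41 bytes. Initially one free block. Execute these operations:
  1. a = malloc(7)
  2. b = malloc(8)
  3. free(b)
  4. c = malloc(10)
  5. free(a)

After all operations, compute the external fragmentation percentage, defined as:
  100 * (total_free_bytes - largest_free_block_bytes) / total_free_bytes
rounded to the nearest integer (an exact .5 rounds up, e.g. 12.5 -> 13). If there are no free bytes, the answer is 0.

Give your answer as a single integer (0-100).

Answer: 23

Derivation:
Op 1: a = malloc(7) -> a = 0; heap: [0-6 ALLOC][7-40 FREE]
Op 2: b = malloc(8) -> b = 7; heap: [0-6 ALLOC][7-14 ALLOC][15-40 FREE]
Op 3: free(b) -> (freed b); heap: [0-6 ALLOC][7-40 FREE]
Op 4: c = malloc(10) -> c = 7; heap: [0-6 ALLOC][7-16 ALLOC][17-40 FREE]
Op 5: free(a) -> (freed a); heap: [0-6 FREE][7-16 ALLOC][17-40 FREE]
Free blocks: [7 24] total_free=31 largest=24 -> 100*(31-24)/31 = 700/31 ≈ 22.581 -> rounds to 23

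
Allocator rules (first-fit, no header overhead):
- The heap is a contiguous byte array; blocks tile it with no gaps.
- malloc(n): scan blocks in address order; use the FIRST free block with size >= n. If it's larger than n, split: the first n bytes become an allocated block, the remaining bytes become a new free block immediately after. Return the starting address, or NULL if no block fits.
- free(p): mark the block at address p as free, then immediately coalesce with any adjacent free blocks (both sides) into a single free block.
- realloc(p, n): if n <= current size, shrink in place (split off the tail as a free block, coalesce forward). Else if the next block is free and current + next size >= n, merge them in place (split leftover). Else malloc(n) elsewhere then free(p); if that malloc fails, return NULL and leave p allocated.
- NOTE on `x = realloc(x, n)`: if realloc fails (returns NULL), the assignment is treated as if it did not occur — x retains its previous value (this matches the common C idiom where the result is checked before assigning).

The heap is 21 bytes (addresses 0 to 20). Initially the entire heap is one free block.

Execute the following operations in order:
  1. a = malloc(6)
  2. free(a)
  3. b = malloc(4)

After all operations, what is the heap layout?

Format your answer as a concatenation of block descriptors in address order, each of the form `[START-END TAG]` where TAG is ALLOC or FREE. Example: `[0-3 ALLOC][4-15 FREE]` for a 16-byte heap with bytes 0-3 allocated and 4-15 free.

Op 1: a = malloc(6) -> a = 0; heap: [0-5 ALLOC][6-20 FREE]
Op 2: free(a) -> (freed a); heap: [0-20 FREE]
Op 3: b = malloc(4) -> b = 0; heap: [0-3 ALLOC][4-20 FREE]

Answer: [0-3 ALLOC][4-20 FREE]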